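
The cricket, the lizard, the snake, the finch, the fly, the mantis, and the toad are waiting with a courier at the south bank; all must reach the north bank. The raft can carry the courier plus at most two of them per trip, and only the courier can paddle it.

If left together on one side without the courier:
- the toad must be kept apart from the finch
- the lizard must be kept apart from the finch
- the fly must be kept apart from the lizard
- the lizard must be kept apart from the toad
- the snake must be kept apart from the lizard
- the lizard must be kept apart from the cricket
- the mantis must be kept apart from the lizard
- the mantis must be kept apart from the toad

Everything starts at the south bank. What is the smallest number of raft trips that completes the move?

11

Counting alone: the courier can take at most 2 across per trip to the north bank, so moving all 7 needs at least 4 loaded trips out, with a return between consecutive ones — at least 7 crossings.
The safety rule pushes this higher. Following every safe sequence of crossings, the most of the 7 that can be at the north bank as the raft arrives there on crossings 7, 9 is 5, 6 respectively — never all 7.
So no plan with fewer than 11 crossings exists, and this one achieves 11:
1. Courier goes to the north bank with the lizard and the toad.
2. Courier goes back to the south bank with the lizard.
3. Courier goes to the north bank with the cricket and the lizard.
4. Courier goes back to the south bank with the lizard.
5. Courier goes to the north bank with the lizard and the snake.
6. Courier goes back to the south bank with the lizard.
7. Courier goes to the north bank with the fly and the lizard.
8. Courier goes back to the south bank with the lizard.
9. Courier goes to the north bank with the finch and the mantis.
10. Courier goes back to the south bank with the toad.
11. Courier goes to the north bank with the lizard and the toad.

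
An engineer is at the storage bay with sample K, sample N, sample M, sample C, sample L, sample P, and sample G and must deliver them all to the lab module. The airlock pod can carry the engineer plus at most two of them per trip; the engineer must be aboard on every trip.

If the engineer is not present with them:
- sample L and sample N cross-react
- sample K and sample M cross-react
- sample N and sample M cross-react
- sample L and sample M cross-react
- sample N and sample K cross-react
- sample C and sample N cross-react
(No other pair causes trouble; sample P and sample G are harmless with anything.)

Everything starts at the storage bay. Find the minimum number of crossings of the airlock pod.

Counting alone: the engineer can take at most 2 across per trip to the lab module, so moving all 7 needs at least 4 loaded trips out, with a return between consecutive ones — at least 7 crossings.
The safety rule pushes this higher. Following every safe sequence of crossings, the most of the 7 that can be at the lab module as the airlock pod arrives there on crossings 7, 9 is 5, 6 respectively — never all 7.
So no plan with fewer than 11 crossings exists, and this one achieves 11:
1. Engineer goes to the lab module with sample M and sample N.
2. Engineer goes back to the storage bay with sample N.
3. Engineer goes to the lab module with sample C and sample N.
4. Engineer goes back to the storage bay with sample N.
5. Engineer goes to the lab module with sample K and sample L.
6. Engineer goes back to the storage bay with sample M.
7. Engineer goes to the lab module with sample N and sample P.
8. Engineer goes back to the storage bay with sample N.
9. Engineer goes to the lab module with sample G and sample N.
10. Engineer goes back to the storage bay with sample N.
11. Engineer goes to the lab module with sample M and sample N.

11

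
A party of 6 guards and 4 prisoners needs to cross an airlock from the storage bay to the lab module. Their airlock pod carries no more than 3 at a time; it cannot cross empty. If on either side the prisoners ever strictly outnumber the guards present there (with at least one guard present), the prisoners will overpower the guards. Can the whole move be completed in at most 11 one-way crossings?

Yes

Yes — this plan uses 9 crossings (≤ 11):
1. 2 prisoners → the lab module.  (the storage bay: 6G 2P; the lab module: 0G 2P)
2. 1 prisoner ← the storage bay.  (the storage bay: 6G 3P; the lab module: 0G 1P)
3. 3 prisoners → the lab module.  (the storage bay: 6G 0P; the lab module: 0G 4P)
4. 1 prisoner ← the storage bay.  (the storage bay: 6G 1P; the lab module: 0G 3P)
5. 3 guards → the lab module.  (the storage bay: 3G 1P; the lab module: 3G 3P)
6. 1 prisoner ← the storage bay.  (the storage bay: 3G 2P; the lab module: 3G 2P)
7. 1 guard and 2 prisoners → the lab module.  (the storage bay: 2G 0P; the lab module: 4G 4P)
8. 1 prisoner ← the storage bay.  (the storage bay: 2G 1P; the lab module: 4G 3P)
9. 2 guards and 1 prisoner → the lab module.  (the storage bay: 0G 0P; the lab module: 6G 4P)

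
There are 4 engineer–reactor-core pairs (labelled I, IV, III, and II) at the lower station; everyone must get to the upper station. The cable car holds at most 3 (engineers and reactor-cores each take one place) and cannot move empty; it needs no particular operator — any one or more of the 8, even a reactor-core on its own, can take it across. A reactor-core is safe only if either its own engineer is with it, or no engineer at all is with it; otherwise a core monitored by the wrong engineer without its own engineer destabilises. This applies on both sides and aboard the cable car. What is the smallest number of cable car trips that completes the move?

Counting alone: each trip to the upper station takes at most 3 across and each return brings at least 1 back, so after t trips out (and t−1 returns) at most 3t − (t−1) of the 8 are across; that first reaches 8 at t = 4, so at least 7 crossings are needed.
The safety rule pushes this higher. Following every safe sequence of crossings, the most of the 8 that can be at the upper station as the cable car arrives there on crossing 7 is 7 — never all 8.
So no plan with fewer than 9 crossings exists, and this one achieves 9:
1. engineer I and reactor-core I cross → the upper station.
2. engineer I crosses ← the lower station.
3. engineer I, engineer IV, and reactor-core IV cross → the upper station.
4. engineer I and reactor-core I cross ← the lower station.
5. engineer I, engineer II, and engineer III cross → the upper station.
6. reactor-core IV crosses ← the lower station.
7. reactor-core I and reactor-core IV cross → the upper station.
8. reactor-core I crosses ← the lower station.
9. reactor-core I, reactor-core II, and reactor-core III cross → the upper station.

9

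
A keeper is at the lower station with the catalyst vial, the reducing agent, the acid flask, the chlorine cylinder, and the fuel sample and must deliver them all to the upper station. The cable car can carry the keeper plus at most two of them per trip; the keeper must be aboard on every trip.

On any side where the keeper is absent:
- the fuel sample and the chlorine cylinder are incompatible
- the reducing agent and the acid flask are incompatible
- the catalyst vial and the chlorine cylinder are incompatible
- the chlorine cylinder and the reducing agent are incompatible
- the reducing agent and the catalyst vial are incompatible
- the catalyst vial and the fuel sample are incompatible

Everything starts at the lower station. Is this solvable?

Whatever the first load, the items left behind include a forbidden pair without the keeper. No opening move is safe, so no plan exists.

No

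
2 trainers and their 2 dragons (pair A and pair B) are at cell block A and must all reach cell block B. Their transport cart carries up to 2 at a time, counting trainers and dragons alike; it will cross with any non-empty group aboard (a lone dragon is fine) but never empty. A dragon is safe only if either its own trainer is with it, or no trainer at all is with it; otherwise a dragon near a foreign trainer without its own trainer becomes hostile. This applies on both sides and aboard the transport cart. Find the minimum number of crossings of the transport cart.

Counting alone: each trip to cell block B takes at most 2 across and each return brings at least 1 back, so after t trips out (and t−1 returns) at most 2t − (t−1) of the 4 are across; that first reaches 4 at t = 3, so at least 5 crossings are needed.
The plan below uses exactly 5 crossings, so it is optimal:
1. dragon A and trainer A cross → cell block B.
2. trainer A crosses ← cell block A.
3. trainer A and trainer B cross → cell block B.
4. trainer B crosses ← cell block A.
5. dragon B and trainer B cross → cell block B.

5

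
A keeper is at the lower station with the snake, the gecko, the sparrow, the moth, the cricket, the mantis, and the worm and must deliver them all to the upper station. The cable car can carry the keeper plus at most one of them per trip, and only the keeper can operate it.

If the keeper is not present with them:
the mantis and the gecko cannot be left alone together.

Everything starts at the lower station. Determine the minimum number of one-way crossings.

Counting alone: the keeper can take at most 1 across per trip to the upper station, so moving all 7 needs at least 7 loaded trips out, with a return between consecutive ones — at least 13 crossings.
The plan below uses exactly 13 crossings, so it is optimal:
1. Keeper goes to the upper station with the gecko.  [the lower station: the cricket, the mantis, the moth, the snake, the sparrow, the worm | the upper station: the gecko]
2. Keeper goes back to the lower station alone.  [the lower station: the cricket, the mantis, the moth, the snake, the sparrow, the worm | the upper station: the gecko]
3. Keeper goes to the upper station with the snake.  [the lower station: the cricket, the mantis, the moth, the sparrow, the worm | the upper station: the gecko, the snake]
4. Keeper goes back to the lower station alone.  [the lower station: the cricket, the mantis, the moth, the sparrow, the worm | the upper station: the gecko, the snake]
5. Keeper goes to the upper station with the sparrow.  [the lower station: the cricket, the mantis, the moth, the worm | the upper station: the gecko, the snake, the sparrow]
6. Keeper goes back to the lower station alone.  [the lower station: the cricket, the mantis, the moth, the worm | the upper station: the gecko, the snake, the sparrow]
7. Keeper goes to the upper station with the moth.  [the lower station: the cricket, the mantis, the worm | the upper station: the gecko, the moth, the snake, the sparrow]
8. Keeper goes back to the lower station alone.  [the lower station: the cricket, the mantis, the worm | the upper station: the gecko, the moth, the snake, the sparrow]
9. Keeper goes to the upper station with the cricket.  [the lower station: the mantis, the worm | the upper station: the cricket, the gecko, the moth, the snake, the sparrow]
10. Keeper goes back to the lower station alone.  [the lower station: the mantis, the worm | the upper station: the cricket, the gecko, the moth, the snake, the sparrow]
11. Keeper goes to the upper station with the worm.  [the lower station: the mantis | the upper station: the cricket, the gecko, the moth, the snake, the sparrow, the worm]
12. Keeper goes back to the lower station alone.  [the lower station: the mantis | the upper station: the cricket, the gecko, the moth, the snake, the sparrow, the worm]
13. Keeper goes to the upper station with the mantis.  [the lower station: — | the upper station: the cricket, the gecko, the mantis, the moth, the snake, the sparrow, the worm]

13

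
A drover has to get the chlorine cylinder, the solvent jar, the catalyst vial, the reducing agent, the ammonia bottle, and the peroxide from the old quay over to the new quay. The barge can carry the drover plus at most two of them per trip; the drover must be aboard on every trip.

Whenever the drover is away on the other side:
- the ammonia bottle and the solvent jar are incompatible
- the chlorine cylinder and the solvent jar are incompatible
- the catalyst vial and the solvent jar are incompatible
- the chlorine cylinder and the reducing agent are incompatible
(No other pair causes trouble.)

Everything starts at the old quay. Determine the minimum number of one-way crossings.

Counting alone: the drover can take at most 2 across per trip to the new quay, so moving all 6 needs at least 3 loaded trips out, with a return between consecutive ones — at least 5 crossings.
The safety rule pushes this higher. Following every safe sequence of crossings, the most of the 6 that can be at the new quay as the barge arrives there on crossing 5 is 5 — never all 6.
So no plan with fewer than 7 crossings exists, and this one achieves 7:
1. Drover goes to the new quay with the chlorine cylinder and the solvent jar.
2. Drover goes back to the old quay with the chlorine cylinder.
3. Drover goes to the new quay with the catalyst vial and the chlorine cylinder.
4. Drover goes back to the old quay with the solvent jar.
5. Drover goes to the new quay with the ammonia bottle and the peroxide.
6. Drover goes back to the old quay alone.
7. Drover goes to the new quay with the reducing agent and the solvent jar.

7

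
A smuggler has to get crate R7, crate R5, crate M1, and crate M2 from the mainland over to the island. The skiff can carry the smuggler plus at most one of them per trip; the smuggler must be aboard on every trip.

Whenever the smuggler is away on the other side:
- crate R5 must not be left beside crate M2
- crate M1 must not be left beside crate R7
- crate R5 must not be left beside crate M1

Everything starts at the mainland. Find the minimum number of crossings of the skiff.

impossible

Whatever the first load, the items left behind include a forbidden pair without the smuggler. No opening move is safe, so no plan exists.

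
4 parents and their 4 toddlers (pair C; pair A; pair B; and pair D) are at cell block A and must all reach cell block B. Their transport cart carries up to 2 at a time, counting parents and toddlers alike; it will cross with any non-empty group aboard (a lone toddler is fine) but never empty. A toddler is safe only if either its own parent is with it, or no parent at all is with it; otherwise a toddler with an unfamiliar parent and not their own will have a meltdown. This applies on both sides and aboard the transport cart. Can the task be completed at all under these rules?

No

Following every safe sequence of crossings from the start, the most of the 8 that can be at cell block B as the transport cart arrives there on crossings 1, 3, 5 is 2, 3, 4 respectively; the best ever achieved is 4 of 8.
From crossing 7 on, no configuration arises that was not already reachable earlier: only 44 distinct safe configurations (who is on which side, and where the transport cart is) can ever be reached, none of them has everyone across, and every continuation just revisits them. So no valid plan exists.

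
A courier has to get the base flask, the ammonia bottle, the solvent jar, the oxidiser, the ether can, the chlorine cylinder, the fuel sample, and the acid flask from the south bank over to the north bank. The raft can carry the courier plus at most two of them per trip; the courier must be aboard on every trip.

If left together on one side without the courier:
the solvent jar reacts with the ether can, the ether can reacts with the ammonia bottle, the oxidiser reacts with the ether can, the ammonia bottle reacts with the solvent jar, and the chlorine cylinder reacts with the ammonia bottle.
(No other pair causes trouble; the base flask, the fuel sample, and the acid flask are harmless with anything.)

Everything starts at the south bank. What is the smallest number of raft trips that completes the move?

Counting alone: the courier can take at most 2 across per trip to the north bank, so moving all 8 needs at least 4 loaded trips out, with a return between consecutive ones — at least 7 crossings.
The safety rule pushes this higher. Following every safe sequence of crossings, the most of the 8 that can be at the north bank as the raft arrives there on crossings 7, 9, 11 is 5, 6, 7 respectively — never all 8.
So no plan with fewer than 13 crossings exists, and this one achieves 13:
1. Courier goes to the north bank with the ammonia bottle and the ether can.  [the south bank: the acid flask, the base flask, the chlorine cylinder, the fuel sample, the oxidiser, the solvent jar | the north bank: the ammonia bottle, the ether can]
2. Courier goes back to the south bank with the ammonia bottle.  [the south bank: the acid flask, the ammonia bottle, the base flask, the chlorine cylinder, the fuel sample, the oxidiser, the solvent jar | the north bank: the ether can]
3. Courier goes to the north bank with the ammonia bottle and the base flask.  [the south bank: the acid flask, the chlorine cylinder, the fuel sample, the oxidiser, the solvent jar | the north bank: the ammonia bottle, the base flask, the ether can]
4. Courier goes back to the south bank with the ammonia bottle.  [the south bank: the acid flask, the ammonia bottle, the chlorine cylinder, the fuel sample, the oxidiser, the solvent jar | the north bank: the base flask, the ether can]
5. Courier goes to the north bank with the ammonia bottle and the oxidiser.  [the south bank: the acid flask, the chlorine cylinder, the fuel sample, the solvent jar | the north bank: the ammonia bottle, the base flask, the ether can, the oxidiser]
6. Courier goes back to the south bank with the ether can.  [the south bank: the acid flask, the chlorine cylinder, the ether can, the fuel sample, the solvent jar | the north bank: the ammonia bottle, the base flask, the oxidiser]
7. Courier goes to the north bank with the chlorine cylinder and the solvent jar.  [the south bank: the acid flask, the ether can, the fuel sample | the north bank: the ammonia bottle, the base flask, the chlorine cylinder, the oxidiser, the solvent jar]
8. Courier goes back to the south bank with the ammonia bottle.  [the south bank: the acid flask, the ammonia bottle, the ether can, the fuel sample | the north bank: the base flask, the chlorine cylinder, the oxidiser, the solvent jar]
9. Courier goes to the north bank with the ammonia bottle and the fuel sample.  [the south bank: the acid flask, the ether can | the north bank: the ammonia bottle, the base flask, the chlorine cylinder, the fuel sample, the oxidiser, the solvent jar]
10. Courier goes back to the south bank with the ammonia bottle.  [the south bank: the acid flask, the ammonia bottle, the ether can | the north bank: the base flask, the chlorine cylinder, the fuel sample, the oxidiser, the solvent jar]
11. Courier goes to the north bank with the acid flask and the ammonia bottle.  [the south bank: the ether can | the north bank: the acid flask, the ammonia bottle, the base flask, the chlorine cylinder, the fuel sample, the oxidiser, the solvent jar]
12. Courier goes back to the south bank with the ammonia bottle.  [the south bank: the ammonia bottle, the ether can | the north bank: the acid flask, the base flask, the chlorine cylinder, the fuel sample, the oxidiser, the solvent jar]
13. Courier goes to the north bank with the ammonia bottle and the ether can.  [the south bank: — | the north bank: the acid flask, the ammonia bottle, the base flask, the chlorine cylinder, the ether can, the fuel sample, the oxidiser, the solvent jar]

13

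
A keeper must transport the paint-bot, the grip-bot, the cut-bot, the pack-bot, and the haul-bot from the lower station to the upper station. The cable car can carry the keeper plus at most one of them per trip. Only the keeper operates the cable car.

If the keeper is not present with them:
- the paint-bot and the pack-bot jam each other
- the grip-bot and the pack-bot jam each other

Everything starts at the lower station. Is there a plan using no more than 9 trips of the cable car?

Counting alone: the keeper can take at most 1 across per trip to the upper station, so moving all 5 needs at least 5 loaded trips out, with a return between consecutive ones — at least 9 crossings.
The safety rule pushes this higher. Following every safe sequence of crossings, the most of the 5 that can be at the upper station as the cable car arrives there on crossing 9 is 4 — never all 5.
So the move cannot be finished within 9 crossings. (The shortest complete plan takes 11:)
1. Keeper goes to the upper station with the pack-bot.
2. Keeper goes back to the lower station alone.
3. Keeper goes to the upper station with the paint-bot.
4. Keeper goes back to the lower station with the pack-bot.
5. Keeper goes to the upper station with the grip-bot.
6. Keeper goes back to the lower station alone.
7. Keeper goes to the upper station with the cut-bot.
8. Keeper goes back to the lower station alone.
9. Keeper goes to the upper station with the haul-bot.
10. Keeper goes back to the lower station alone.
11. Keeper goes to the upper station with the pack-bot.

No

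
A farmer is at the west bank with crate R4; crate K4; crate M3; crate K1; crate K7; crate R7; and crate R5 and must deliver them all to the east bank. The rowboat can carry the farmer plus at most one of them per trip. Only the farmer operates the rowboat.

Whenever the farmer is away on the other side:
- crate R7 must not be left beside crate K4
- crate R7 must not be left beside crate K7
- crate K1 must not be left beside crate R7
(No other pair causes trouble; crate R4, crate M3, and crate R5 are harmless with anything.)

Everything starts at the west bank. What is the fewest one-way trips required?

Following every safe sequence of crossings from the start, the most of the 7 that can be at the east bank as the rowboat arrives there on crossings 1, 3, 5, 7, 9 is 1, 2, 3, 4, 5 respectively; the best ever achieved is 5 of 7.
From crossing 11 on, no configuration arises that was not already reachable earlier: only 72 distinct safe configurations (who is on which side, and where the rowboat is) can ever be reached, none of them has everyone across, and every continuation just revisits them. So no valid plan exists.

impossible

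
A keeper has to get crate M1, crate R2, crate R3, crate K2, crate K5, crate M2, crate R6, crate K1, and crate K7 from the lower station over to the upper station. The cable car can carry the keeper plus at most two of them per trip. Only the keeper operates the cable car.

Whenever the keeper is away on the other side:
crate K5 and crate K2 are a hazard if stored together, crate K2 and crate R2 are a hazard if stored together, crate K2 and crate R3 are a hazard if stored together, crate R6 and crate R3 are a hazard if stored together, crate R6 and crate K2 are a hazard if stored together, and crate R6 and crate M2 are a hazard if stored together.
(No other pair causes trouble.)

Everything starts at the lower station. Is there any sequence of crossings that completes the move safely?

Yes

1. Keeper goes to the upper station with crate K2 and crate R6.  [the lower station: crate K1, crate K5, crate K7, crate M1, crate M2, crate R2, crate R3 | the upper station: crate K2, crate R6]
2. Keeper goes back to the lower station with crate K2.  [the lower station: crate K1, crate K2, crate K5, crate K7, crate M1, crate M2, crate R2, crate R3 | the upper station: crate R6]
3. Keeper goes to the upper station with crate K2 and crate M1.  [the lower station: crate K1, crate K5, crate K7, crate M2, crate R2, crate R3 | the upper station: crate K2, crate M1, crate R6]
4. Keeper goes back to the lower station with crate K2.  [the lower station: crate K1, crate K2, crate K5, crate K7, crate M2, crate R2, crate R3 | the upper station: crate M1, crate R6]
5. Keeper goes to the upper station with crate K2 and crate R2.  [the lower station: crate K1, crate K5, crate K7, crate M2, crate R3 | the upper station: crate K2, crate M1, crate R2, crate R6]
6. Keeper goes back to the lower station with crate K2.  [the lower station: crate K1, crate K2, crate K5, crate K7, crate M2, crate R3 | the upper station: crate M1, crate R2, crate R6]
7. Keeper goes to the upper station with crate K5 and crate R3.  [the lower station: crate K1, crate K2, crate K7, crate M2 | the upper station: crate K5, crate M1, crate R2, crate R3, crate R6]
8. Keeper goes back to the lower station with crate R3.  [the lower station: crate K1, crate K2, crate K7, crate M2, crate R3 | the upper station: crate K5, crate M1, crate R2, crate R6]
9. Keeper goes to the upper station with crate M2 and crate R3.  [the lower station: crate K1, crate K2, crate K7 | the upper station: crate K5, crate M1, crate M2, crate R2, crate R3, crate R6]
10. Keeper goes back to the lower station with crate R6.  [the lower station: crate K1, crate K2, crate K7, crate R6 | the upper station: crate K5, crate M1, crate M2, crate R2, crate R3]
11. Keeper goes to the upper station with crate K1 and crate K2.  [the lower station: crate K7, crate R6 | the upper station: crate K1, crate K2, crate K5, crate M1, crate M2, crate R2, crate R3]
12. Keeper goes back to the lower station with crate K2.  [the lower station: crate K2, crate K7, crate R6 | the upper station: crate K1, crate K5, crate M1, crate M2, crate R2, crate R3]
13. Keeper goes to the upper station with crate K2 and crate K7.  [the lower station: crate R6 | the upper station: crate K1, crate K2, crate K5, crate K7, crate M1, crate M2, crate R2, crate R3]
14. Keeper goes back to the lower station with crate K2.  [the lower station: crate K2, crate R6 | the upper station: crate K1, crate K5, crate K7, crate M1, crate M2, crate R2, crate R3]
15. Keeper goes to the upper station with crate K2 and crate R6.  [the lower station: — | the upper station: crate K1, crate K2, crate K5, crate K7, crate M1, crate M2, crate R2, crate R3, crate R6]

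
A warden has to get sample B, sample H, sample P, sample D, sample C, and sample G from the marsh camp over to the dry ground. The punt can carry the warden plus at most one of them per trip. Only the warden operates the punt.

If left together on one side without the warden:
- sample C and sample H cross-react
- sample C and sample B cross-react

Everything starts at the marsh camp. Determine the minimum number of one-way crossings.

13

Counting alone: the warden can take at most 1 across per trip to the dry ground, so moving all 6 needs at least 6 loaded trips out, with a return between consecutive ones — at least 11 crossings.
The safety rule pushes this higher. Following every safe sequence of crossings, the most of the 6 that can be at the dry ground as the punt arrives there on crossing 11 is 5 — never all 6.
So no plan with fewer than 13 crossings exists, and this one achieves 13:
1. Warden goes to the dry ground with sample C.  [the marsh camp: sample B, sample D, sample G, sample H, sample P | the dry ground: sample C]
2. Warden goes back to the marsh camp alone.  [the marsh camp: sample B, sample D, sample G, sample H, sample P | the dry ground: sample C]
3. Warden goes to the dry ground with sample B.  [the marsh camp: sample D, sample G, sample H, sample P | the dry ground: sample B, sample C]
4. Warden goes back to the marsh camp with sample C.  [the marsh camp: sample C, sample D, sample G, sample H, sample P | the dry ground: sample B]
5. Warden goes to the dry ground with sample H.  [the marsh camp: sample C, sample D, sample G, sample P | the dry ground: sample B, sample H]
6. Warden goes back to the marsh camp alone.  [the marsh camp: sample C, sample D, sample G, sample P | the dry ground: sample B, sample H]
7. Warden goes to the dry ground with sample P.  [the marsh camp: sample C, sample D, sample G | the dry ground: sample B, sample H, sample P]
8. Warden goes back to the marsh camp alone.  [the marsh camp: sample C, sample D, sample G | the dry ground: sample B, sample H, sample P]
9. Warden goes to the dry ground with sample D.  [the marsh camp: sample C, sample G | the dry ground: sample B, sample D, sample H, sample P]
10. Warden goes back to the marsh camp alone.  [the marsh camp: sample C, sample G | the dry ground: sample B, sample D, sample H, sample P]
11. Warden goes to the dry ground with sample G.  [the marsh camp: sample C | the dry ground: sample B, sample D, sample G, sample H, sample P]
12. Warden goes back to the marsh camp alone.  [the marsh camp: sample C | the dry ground: sample B, sample D, sample G, sample H, sample P]
13. Warden goes to the dry ground with sample C.  [the marsh camp: — | the dry ground: sample B, sample C, sample D, sample G, sample H, sample P]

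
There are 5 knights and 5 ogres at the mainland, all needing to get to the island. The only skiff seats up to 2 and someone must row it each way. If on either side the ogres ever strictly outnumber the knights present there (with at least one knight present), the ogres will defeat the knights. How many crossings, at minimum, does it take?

impossible

Following every safe sequence of crossings from the start, the most of the 10 that can be at the island as the skiff arrives there on crossings 1, 3, 5, 7 is 2, 3, 4, 5 respectively; the best ever achieved is 5 of 10.
From crossing 9 on, no configuration arises that was not already reachable earlier: only 13 distinct safe configurations (who is on which side, and where the skiff is) can ever be reached, none of them has everyone across, and every continuation just revisits them. They are: 0 knights + 0 ogres across (skiff back at the start); 0 knights + 1 ogre across (skiff there); 0 knights + 1 ogre across (skiff back at the start); 0 knights + 2 ogres across (skiff there); 0 knights + 2 ogres across (skiff back at the start); 0 knights + 3 ogres across (skiff there); 0 knights + 3 ogres across (skiff back at the start); 0 knights + 4 ogres across (skiff there); 0 knights + 4 ogres across (skiff back at the start); 0 knights + 5 ogres across (skiff there); 1 knight + 1 ogre across (skiff there); 1 knight + 1 ogre across (skiff back at the start); 2 knights + 2 ogres across (skiff there). So no valid plan exists.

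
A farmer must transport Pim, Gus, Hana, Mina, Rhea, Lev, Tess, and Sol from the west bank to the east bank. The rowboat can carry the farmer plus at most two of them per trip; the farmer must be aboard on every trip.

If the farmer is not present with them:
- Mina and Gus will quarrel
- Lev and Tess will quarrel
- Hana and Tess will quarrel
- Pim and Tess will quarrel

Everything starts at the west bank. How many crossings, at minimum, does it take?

9

Counting alone: the farmer can take at most 2 across per trip to the east bank, so moving all 8 needs at least 4 loaded trips out, with a return between consecutive ones — at least 7 crossings.
The safety rule pushes this higher. Following every safe sequence of crossings, the most of the 8 that can be at the east bank as the rowboat arrives there on crossing 7 is 7 — never all 8.
So no plan with fewer than 9 crossings exists, and this one achieves 9:
1. Farmer goes to the east bank with Gus and Tess.  [the west bank: Hana, Lev, Mina, Pim, Rhea, Sol | the east bank: Gus, Tess]
2. Farmer goes back to the west bank alone.  [the west bank: Hana, Lev, Mina, Pim, Rhea, Sol | the east bank: Gus, Tess]
3. Farmer goes to the east bank with Pim.  [the west bank: Hana, Lev, Mina, Rhea, Sol | the east bank: Gus, Pim, Tess]
4. Farmer goes back to the west bank with Tess.  [the west bank: Hana, Lev, Mina, Rhea, Sol, Tess | the east bank: Gus, Pim]
5. Farmer goes to the east bank with Hana and Lev.  [the west bank: Mina, Rhea, Sol, Tess | the east bank: Gus, Hana, Lev, Pim]
6. Farmer goes back to the west bank alone.  [the west bank: Mina, Rhea, Sol, Tess | the east bank: Gus, Hana, Lev, Pim]
7. Farmer goes to the east bank with Rhea and Sol.  [the west bank: Mina, Tess | the east bank: Gus, Hana, Lev, Pim, Rhea, Sol]
8. Farmer goes back to the west bank alone.  [the west bank: Mina, Tess | the east bank: Gus, Hana, Lev, Pim, Rhea, Sol]
9. Farmer goes to the east bank with Mina and Tess.  [the west bank: — | the east bank: Gus, Hana, Lev, Mina, Pim, Rhea, Sol, Tess]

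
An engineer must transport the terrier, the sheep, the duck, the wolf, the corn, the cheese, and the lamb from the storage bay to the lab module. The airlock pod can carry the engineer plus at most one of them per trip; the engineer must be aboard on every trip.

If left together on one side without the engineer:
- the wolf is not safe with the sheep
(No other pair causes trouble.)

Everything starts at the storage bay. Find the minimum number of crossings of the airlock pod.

13

Counting alone: the engineer can take at most 1 across per trip to the lab module, so moving all 7 needs at least 7 loaded trips out, with a return between consecutive ones — at least 13 crossings.
The plan below uses exactly 13 crossings, so it is optimal:
1. Engineer goes to the lab module with the sheep.  [the storage bay: the cheese, the corn, the duck, the lamb, the terrier, the wolf | the lab module: the sheep]
2. Engineer goes back to the storage bay alone.  [the storage bay: the cheese, the corn, the duck, the lamb, the terrier, the wolf | the lab module: the sheep]
3. Engineer goes to the lab module with the terrier.  [the storage bay: the cheese, the corn, the duck, the lamb, the wolf | the lab module: the sheep, the terrier]
4. Engineer goes back to the storage bay alone.  [the storage bay: the cheese, the corn, the duck, the lamb, the wolf | the lab module: the sheep, the terrier]
5. Engineer goes to the lab module with the duck.  [the storage bay: the cheese, the corn, the lamb, the wolf | the lab module: the duck, the sheep, the terrier]
6. Engineer goes back to the storage bay alone.  [the storage bay: the cheese, the corn, the lamb, the wolf | the lab module: the duck, the sheep, the terrier]
7. Engineer goes to the lab module with the corn.  [the storage bay: the cheese, the lamb, the wolf | the lab module: the corn, the duck, the sheep, the terrier]
8. Engineer goes back to the storage bay alone.  [the storage bay: the cheese, the lamb, the wolf | the lab module: the corn, the duck, the sheep, the terrier]
9. Engineer goes to the lab module with the cheese.  [the storage bay: the lamb, the wolf | the lab module: the cheese, the corn, the duck, the sheep, the terrier]
10. Engineer goes back to the storage bay alone.  [the storage bay: the lamb, the wolf | the lab module: the cheese, the corn, the duck, the sheep, the terrier]
11. Engineer goes to the lab module with the lamb.  [the storage bay: the wolf | the lab module: the cheese, the corn, the duck, the lamb, the sheep, the terrier]
12. Engineer goes back to the storage bay alone.  [the storage bay: the wolf | the lab module: the cheese, the corn, the duck, the lamb, the sheep, the terrier]
13. Engineer goes to the lab module with the wolf.  [the storage bay: — | the lab module: the cheese, the corn, the duck, the lamb, the sheep, the terrier, the wolf]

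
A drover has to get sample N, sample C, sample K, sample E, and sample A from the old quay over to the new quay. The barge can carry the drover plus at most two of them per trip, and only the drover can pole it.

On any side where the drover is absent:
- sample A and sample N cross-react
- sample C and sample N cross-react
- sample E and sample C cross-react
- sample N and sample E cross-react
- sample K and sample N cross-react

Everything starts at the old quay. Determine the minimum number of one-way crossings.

7

Counting alone: the drover can take at most 2 across per trip to the new quay, so moving all 5 needs at least 3 loaded trips out, with a return between consecutive ones — at least 5 crossings.
The safety rule pushes this higher. Following every safe sequence of crossings, the most of the 5 that can be at the new quay as the barge arrives there on crossing 5 is 4 — never all 5.
So no plan with fewer than 7 crossings exists, and this one achieves 7:
1. Drover goes to the new quay with sample C and sample N.
2. Drover goes back to the old quay with sample N.
3. Drover goes to the new quay with sample K and sample N.
4. Drover goes back to the old quay with sample N.
5. Drover goes to the new quay with sample A and sample N.
6. Drover goes back to the old quay with sample N.
7. Drover goes to the new quay with sample E and sample N.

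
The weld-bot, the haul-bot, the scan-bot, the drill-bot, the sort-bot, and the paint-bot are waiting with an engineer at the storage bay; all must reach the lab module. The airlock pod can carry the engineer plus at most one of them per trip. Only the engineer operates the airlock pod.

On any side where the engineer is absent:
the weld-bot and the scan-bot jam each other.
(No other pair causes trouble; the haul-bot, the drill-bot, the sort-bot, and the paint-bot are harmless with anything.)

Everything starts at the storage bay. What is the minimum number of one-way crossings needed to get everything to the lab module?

11

Counting alone: the engineer can take at most 1 across per trip to the lab module, so moving all 6 needs at least 6 loaded trips out, with a return between consecutive ones — at least 11 crossings.
The plan below uses exactly 11 crossings, so it is optimal:
1. Engineer goes to the lab module with the weld-bot.  [the storage bay: the drill-bot, the haul-bot, the paint-bot, the scan-bot, the sort-bot | the lab module: the weld-bot]
2. Engineer goes back to the storage bay alone.  [the storage bay: the drill-bot, the haul-bot, the paint-bot, the scan-bot, the sort-bot | the lab module: the weld-bot]
3. Engineer goes to the lab module with the haul-bot.  [the storage bay: the drill-bot, the paint-bot, the scan-bot, the sort-bot | the lab module: the haul-bot, the weld-bot]
4. Engineer goes back to the storage bay alone.  [the storage bay: the drill-bot, the paint-bot, the scan-bot, the sort-bot | the lab module: the haul-bot, the weld-bot]
5. Engineer goes to the lab module with the drill-bot.  [the storage bay: the paint-bot, the scan-bot, the sort-bot | the lab module: the drill-bot, the haul-bot, the weld-bot]
6. Engineer goes back to the storage bay alone.  [the storage bay: the paint-bot, the scan-bot, the sort-bot | the lab module: the drill-bot, the haul-bot, the weld-bot]
7. Engineer goes to the lab module with the sort-bot.  [the storage bay: the paint-bot, the scan-bot | the lab module: the drill-bot, the haul-bot, the sort-bot, the weld-bot]
8. Engineer goes back to the storage bay alone.  [the storage bay: the paint-bot, the scan-bot | the lab module: the drill-bot, the haul-bot, the sort-bot, the weld-bot]
9. Engineer goes to the lab module with the paint-bot.  [the storage bay: the scan-bot | the lab module: the drill-bot, the haul-bot, the paint-bot, the sort-bot, the weld-bot]
10. Engineer goes back to the storage bay alone.  [the storage bay: the scan-bot | the lab module: the drill-bot, the haul-bot, the paint-bot, the sort-bot, the weld-bot]
11. Engineer goes to the lab module with the scan-bot.  [the storage bay: — | the lab module: the drill-bot, the haul-bot, the paint-bot, the scan-bot, the sort-bot, the weld-bot]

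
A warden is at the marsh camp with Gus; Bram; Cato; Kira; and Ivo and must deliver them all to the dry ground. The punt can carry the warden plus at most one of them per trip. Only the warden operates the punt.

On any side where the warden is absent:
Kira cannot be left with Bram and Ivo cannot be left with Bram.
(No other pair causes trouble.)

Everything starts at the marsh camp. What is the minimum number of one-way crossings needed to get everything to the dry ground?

11

Counting alone: the warden can take at most 1 across per trip to the dry ground, so moving all 5 needs at least 5 loaded trips out, with a return between consecutive ones — at least 9 crossings.
The safety rule pushes this higher. Following every safe sequence of crossings, the most of the 5 that can be at the dry ground as the punt arrives there on crossing 9 is 4 — never all 5.
So no plan with fewer than 11 crossings exists, and this one achieves 11:
1. Warden goes to the dry ground with Bram.
2. Warden goes back to the marsh camp alone.
3. Warden goes to the dry ground with Gus.
4. Warden goes back to the marsh camp alone.
5. Warden goes to the dry ground with Cato.
6. Warden goes back to the marsh camp alone.
7. Warden goes to the dry ground with Kira.
8. Warden goes back to the marsh camp with Bram.
9. Warden goes to the dry ground with Ivo.
10. Warden goes back to the marsh camp alone.
11. Warden goes to the dry ground with Bram.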